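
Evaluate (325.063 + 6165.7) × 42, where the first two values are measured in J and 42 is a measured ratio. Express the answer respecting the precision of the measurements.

325.063 J + 6165.7 J = 6490.763 J; the sum is limited to 1 decimal place (5 s.f.).
Carrying full precision, 6490.763 × 42 = 272612.046 J; 42 has 2 s.f., so the result keeps min(5, 2) = 2 s.f.
Rounded to 2 significant figures: 2.7 × 10^5 J.

2.7 × 10^5 J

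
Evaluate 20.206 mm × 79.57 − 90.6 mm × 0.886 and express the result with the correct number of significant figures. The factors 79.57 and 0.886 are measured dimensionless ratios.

1.528 × 10³ mm

20.206 × 79.57 = 1607.79142 → 1.608 × 10³ mm (4 s.f., last digit at the 10^0 place).
90.6 × 0.886 = 80.2716 → 80.3 mm (3 s.f., last digit at the 10^-1 place).
Difference: 1527.51982 mm; keep the coarser place, 10^0.
Result: 1.528 × 10³ mm.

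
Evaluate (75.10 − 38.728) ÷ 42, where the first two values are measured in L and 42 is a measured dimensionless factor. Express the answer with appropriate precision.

75.10 L − 38.728 L = 36.372 L; the difference is limited to 2 decimal places (4 s.f.).
Carrying full precision, 36.372 ÷ 42 = 0.866 L; 42 has 2 s.f., so the result keeps min(4, 2) = 2 s.f.
Rounded to 2 significant figures: 8.7 × 10⁻¹ L.

8.7 × 10⁻¹ L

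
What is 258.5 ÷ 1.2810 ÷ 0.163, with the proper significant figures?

258.5 ÷ 1.2810 ÷ 0.163 = 1238.00903244…
Multiplication/division keeps the fewest significant figures: 258.5 → 4 s.f., 1.2810 → 5 s.f., 0.163 → 3 s.f.; limit is 3.
Rounded to 3 significant figures: 1.24 × 10³.

1.24 × 10³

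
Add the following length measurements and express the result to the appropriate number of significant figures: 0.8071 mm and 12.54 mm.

13.35 mm

0.8071 mm + 12.54 mm = 13.3471 mm.
Addition/subtraction keeps the fewest decimal places: 0.8071 → 4 decimal places, 12.54 → 2 decimal places; limit is 2.
Rounded to 2 decimal places: 13.35 mm.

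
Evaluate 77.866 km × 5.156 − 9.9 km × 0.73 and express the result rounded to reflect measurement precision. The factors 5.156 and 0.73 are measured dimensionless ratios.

77.866 × 5.156 = 401.477096 → 401.5 km (4 s.f., last digit at the 10^-1 place).
9.9 × 0.73 = 7.227 → 7.2 km (2 s.f., last digit at the 10^-1 place).
Difference: 394.250096 km; keep the coarser place, 10^-1.
Result: 394.3 km.

394.3 km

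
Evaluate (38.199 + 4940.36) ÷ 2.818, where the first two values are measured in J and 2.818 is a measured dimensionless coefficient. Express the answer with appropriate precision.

38.199 J + 4940.36 J = 4978.559 J; the sum is limited to 2 decimal places (6 s.f.).
Carrying full precision, 4978.559 ÷ 2.818 = 1766.69943222… J; 2.818 has 4 s.f., so the result keeps min(6, 4) = 4 s.f.
Rounded to 4 significant figures: 1767 J.

1767 J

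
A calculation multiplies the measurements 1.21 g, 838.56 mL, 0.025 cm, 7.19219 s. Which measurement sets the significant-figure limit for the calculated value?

0.025 cm

1.21 g → 3 s.f.; 838.56 mL → 5 s.f.; 0.025 cm → 2 s.f.; 7.19219 s → 6 s.f.
The fewest is 2 significant figures, from 0.025 cm.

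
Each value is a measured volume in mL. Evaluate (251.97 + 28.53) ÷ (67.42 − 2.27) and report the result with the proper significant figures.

251.97 + 28.53 = 280.50, limited to 2 d.p. → 5 s.f.; 67.42 − 2.27 = 65.15, limited to 2 d.p. → 4 s.f.
Carrying full precision, 280.50 ÷ 65.15 = 4.30544896393…; keep min(5, 4) = 4 s.f.
Rounded to 4 significant figures: 4.305.

4.305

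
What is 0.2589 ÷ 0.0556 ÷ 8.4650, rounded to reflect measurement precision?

0.550

0.2589 ÷ 0.0556 ÷ 8.4650 = 0.550085625534…
Multiplication/division keeps the fewest significant figures: 0.2589 → 4 s.f., 0.0556 → 3 s.f., 8.4650 → 5 s.f.; limit is 3.
Rounded to 3 significant figures: 0.550.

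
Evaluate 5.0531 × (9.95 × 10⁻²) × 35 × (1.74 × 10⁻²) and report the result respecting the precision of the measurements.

0.31

5.0531 × (9.95 × 10⁻²) × 35 × (1.74 × 10⁻²) = 0.30619512105
Multiplication/division keeps the fewest significant figures: 5.0531 → 5 s.f., 9.95 × 10⁻² → 3 s.f., 35 → 2 s.f., 1.74 × 10⁻² → 3 s.f.; limit is 2.
Rounded to 2 significant figures: 0.31.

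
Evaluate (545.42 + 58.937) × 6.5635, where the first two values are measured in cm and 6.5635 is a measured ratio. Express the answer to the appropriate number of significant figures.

545.42 cm + 58.937 cm = 604.357 cm; the sum is limited to 2 decimal places (5 s.f.).
Carrying full precision, 604.357 × 6.5635 = 3966.6971695 cm; 6.5635 has 5 s.f., so the result keeps min(5, 5) = 5 s.f.
Rounded to 5 significant figures: 3966.7 cm.

3966.7 cm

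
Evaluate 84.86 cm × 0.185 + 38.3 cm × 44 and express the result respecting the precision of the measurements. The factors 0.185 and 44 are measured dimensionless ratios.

84.86 × 0.185 = 15.6991 → 15.7 cm (3 s.f., last digit at the 10^-1 place).
38.3 × 44 = 1685.2 → 1.7 × 10^3 cm (2 s.f., last digit at the 10^2 place).
Sum: 1700.8991 cm; keep the coarser place, 10^2.
Result: 1.7 × 10^3 cm.

1.7 × 10^3 cm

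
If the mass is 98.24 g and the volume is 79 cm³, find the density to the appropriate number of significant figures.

density = 98.24 g ÷ 79 cm³ = 1.2435443038… g/cm³.
98.24 has 4 significant figures; 79 has 2.
Division/multiplication keeps the fewest: 2 significant figures.
Rounded: 1.2 g/cm³.

1.2 g/cm³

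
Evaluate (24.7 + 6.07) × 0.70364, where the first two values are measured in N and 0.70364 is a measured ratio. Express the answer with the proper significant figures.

24.7 N + 6.07 N = 30.77 N; the sum is limited to 1 decimal place (3 s.f.).
Carrying full precision, 30.77 × 0.70364 = 21.6510028 N; 0.70364 has 5 s.f., so the result keeps min(3, 5) = 3 s.f.
Rounded to 3 significant figures: 21.7 N.

21.7 N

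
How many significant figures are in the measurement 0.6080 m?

4

0.6080: leading zeros are not significant; trailing zeros after a decimal point are significant; zeros between nonzero digits are significant.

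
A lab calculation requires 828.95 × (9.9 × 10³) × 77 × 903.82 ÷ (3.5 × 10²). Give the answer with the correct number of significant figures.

1.6 × 10⁹

828.95 × (9.9 × 10³) × 77 × 903.82 ÷ (3.5 × 10²) = 1.63180462084 × 10^9…
Multiplication/division keeps the fewest significant figures: 828.95 → 5 s.f., 9.9 × 10³ → 2 s.f., 77 → 2 s.f., 903.82 → 5 s.f., 3.5 × 10² → 2 s.f.; limit is 2.
Rounded to 2 significant figures: 1.6 × 10⁹.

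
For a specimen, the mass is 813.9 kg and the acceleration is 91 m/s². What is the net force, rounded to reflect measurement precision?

net force = 813.9 kg × 91 m/s² = 74064.9 N.
813.9 has 4 significant figures; 91 has 2.
Division/multiplication keeps the fewest: 2 significant figures.
Rounded: 7.4 × 10^4 N.

7.4 × 10^4 N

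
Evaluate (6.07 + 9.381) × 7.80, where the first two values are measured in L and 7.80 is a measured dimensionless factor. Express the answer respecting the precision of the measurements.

6.07 L + 9.381 L = 15.451 L; the sum is limited to 2 decimal places (4 s.f.).
Carrying full precision, 15.451 × 7.80 = 120.5178 L; 7.80 has 3 s.f., so the result keeps min(4, 3) = 3 s.f.
Rounded to 3 significant figures: 121 L.

121 L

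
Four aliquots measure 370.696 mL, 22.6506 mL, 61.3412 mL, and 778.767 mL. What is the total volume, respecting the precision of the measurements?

1.233455 × 10³ mL

370.696 mL + 22.6506 mL + 61.3412 mL + 778.767 mL = 1233.4548 mL.
Addition/subtraction keeps the fewest decimal places: 370.696 → 3 decimal places, 22.6506 → 4 decimal places, 61.3412 → 4 decimal places, 778.767 → 3 decimal places; limit is 3.
Rounded to 3 decimal places: 1.233455 × 10³ mL.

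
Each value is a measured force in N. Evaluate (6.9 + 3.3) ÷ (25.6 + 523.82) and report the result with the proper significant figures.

0.0186

6.9 + 3.3 = 10.2, limited to 1 d.p. → 3 s.f.; 25.6 + 523.82 = 549.42, limited to 1 d.p. → 4 s.f.
Carrying full precision, 10.2 ÷ 549.42 = 0.0185650322158…; keep min(3, 4) = 3 s.f.
Rounded to 3 significant figures: 0.0186.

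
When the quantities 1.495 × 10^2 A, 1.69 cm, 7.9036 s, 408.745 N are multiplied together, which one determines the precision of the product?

1.495 × 10^2 A → 4 s.f.; 1.69 cm → 3 s.f.; 7.9036 s → 5 s.f.; 408.745 N → 6 s.f.
The fewest is 3 significant figures, from 1.69 cm.

1.69 cm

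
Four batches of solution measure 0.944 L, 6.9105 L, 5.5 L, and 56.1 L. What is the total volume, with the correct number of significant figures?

0.944 L + 6.9105 L + 5.5 L + 56.1 L = 69.4545 L.
Addition/subtraction keeps the fewest decimal places: 0.944 → 3 decimal places, 6.9105 → 4 decimal places, 5.5 → 1 decimal place, 56.1 → 1 decimal place; limit is 1.
Rounded to 1 decimal place: 69.5 L.

69.5 L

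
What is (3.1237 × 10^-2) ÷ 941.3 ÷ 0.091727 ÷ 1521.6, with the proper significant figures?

2.378 × 10^-7

(3.1237 × 10^-2) ÷ 941.3 ÷ 0.091727 ÷ 1521.6 = 2.37762615468 × 10^-7…
Multiplication/division keeps the fewest significant figures: 3.1237 × 10^-2 → 5 s.f., 941.3 → 4 s.f., 0.091727 → 5 s.f., 1521.6 → 5 s.f.; limit is 4.
Rounded to 4 significant figures: 2.378 × 10^-7.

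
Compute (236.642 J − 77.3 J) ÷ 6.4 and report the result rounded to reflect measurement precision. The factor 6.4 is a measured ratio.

236.642 J − 77.3 J = 159.342 J; the difference is limited to 1 decimal place (4 s.f.).
Carrying full precision, 159.342 ÷ 6.4 = 24.8971875 J; 6.4 has 2 s.f., so the result keeps min(4, 2) = 2 s.f.
Rounded to 2 significant figures: 25 J.

25 J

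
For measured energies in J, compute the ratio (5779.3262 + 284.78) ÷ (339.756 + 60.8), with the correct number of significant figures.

5779.3262 + 284.78 = 6064.1062, limited to 2 d.p. → 6 s.f.; 339.756 + 60.8 = 400.556, limited to 1 d.p. → 4 s.f.
Carrying full precision, 6064.1062 ÷ 400.556 = 15.1392219814…; keep min(6, 4) = 4 s.f.
Rounded to 4 significant figures: 15.14.

15.14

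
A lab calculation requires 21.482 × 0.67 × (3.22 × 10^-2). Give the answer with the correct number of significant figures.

21.482 × 0.67 × (3.22 × 10^-2) = 0.463452668
Multiplication/division keeps the fewest significant figures: 21.482 → 5 s.f., 0.67 → 2 s.f., 3.22 × 10^-2 → 3 s.f.; limit is 2.
Rounded to 2 significant figures: 0.46.

0.46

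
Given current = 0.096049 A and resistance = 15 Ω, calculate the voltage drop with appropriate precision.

voltage drop = 0.096049 A × 15 Ω = 1.440735 V.
0.096049 has 5 significant figures; 15 has 2.
Division/multiplication keeps the fewest: 2 significant figures.
Rounded: 1.4 V.

1.4 V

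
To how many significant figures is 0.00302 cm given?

0.00302: leading zeros are not significant; zeros between nonzero digits are significant.

3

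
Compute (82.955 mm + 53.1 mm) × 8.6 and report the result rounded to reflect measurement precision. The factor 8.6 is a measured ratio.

82.955 mm + 53.1 mm = 136.055 mm; the sum is limited to 1 decimal place (4 s.f.).
Carrying full precision, 136.055 × 8.6 = 1170.073 mm; 8.6 has 2 s.f., so the result keeps min(4, 2) = 2 s.f.
Rounded to 2 significant figures: 1.2 × 10^3 mm.

1.2 × 10^3 mm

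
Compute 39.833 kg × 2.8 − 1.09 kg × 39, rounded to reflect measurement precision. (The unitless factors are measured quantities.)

39.833 × 2.8 = 111.5324 → 1.1 × 10² kg (2 s.f., last digit at the 10^1 place).
1.09 × 39 = 42.51 → 43 kg (2 s.f., last digit at the 10^0 place).
Difference: 69.0224 kg; keep the coarser place, 10^1.
Result: 7 × 10¹ kg.

7 × 10¹ kg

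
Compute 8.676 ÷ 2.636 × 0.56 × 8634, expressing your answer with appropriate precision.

1.6 × 10⁴

8.676 ÷ 2.636 × 0.56 × 8634 = 15913.8114719…
Multiplication/division keeps the fewest significant figures: 8.676 → 4 s.f., 2.636 → 4 s.f., 0.56 → 2 s.f., 8634 → 4 s.f.; limit is 2.
Rounded to 2 significant figures: 1.6 × 10⁴.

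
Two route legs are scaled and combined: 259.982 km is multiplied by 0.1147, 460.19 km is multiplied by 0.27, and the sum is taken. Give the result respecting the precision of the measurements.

1.5 × 10^2 km

259.982 × 0.1147 = 29.8199354 → 29.82 km (4 s.f., last digit at the 10^-2 place).
460.19 × 0.27 = 124.2513 → 1.2 × 10^2 km (2 s.f., last digit at the 10^1 place).
Sum: 154.0712354 km; keep the coarser place, 10^1.
Result: 1.5 × 10^2 km.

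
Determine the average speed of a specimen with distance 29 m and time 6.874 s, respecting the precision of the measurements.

average speed = 29 m ÷ 6.874 s = 4.21879546116… m/s.
29 has 2 significant figures; 6.874 has 4.
Division/multiplication keeps the fewest: 2 significant figures.
Rounded: 4.2 m/s.

4.2 m/s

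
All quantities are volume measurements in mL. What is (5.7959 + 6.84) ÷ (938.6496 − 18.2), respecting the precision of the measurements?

5.7959 + 6.84 = 12.6359, limited to 2 d.p. → 4 s.f.; 938.6496 − 18.2 = 920.4496, limited to 1 d.p. → 4 s.f.
Carrying full precision, 12.6359 ÷ 920.4496 = 0.0137279651162…; keep min(4, 4) = 4 s.f.
Rounded to 4 significant figures: 0.01373.

0.01373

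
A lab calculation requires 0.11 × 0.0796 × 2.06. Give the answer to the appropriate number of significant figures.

0.11 × 0.0796 × 2.06 = 0.01803736
Multiplication/division keeps the fewest significant figures: 0.11 → 2 s.f., 0.0796 → 3 s.f., 2.06 → 3 s.f.; limit is 2.
Rounded to 2 significant figures: 0.018.

0.018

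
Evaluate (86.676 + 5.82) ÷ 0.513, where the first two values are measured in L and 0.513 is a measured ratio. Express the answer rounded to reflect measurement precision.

180. L

86.676 L + 5.82 L = 92.496 L; the sum is limited to 2 decimal places (4 s.f.).
Carrying full precision, 92.496 ÷ 0.513 = 180.304093567… L; 0.513 has 3 s.f., so the result keeps min(4, 3) = 3 s.f.
Rounded to 3 significant figures: 180. L.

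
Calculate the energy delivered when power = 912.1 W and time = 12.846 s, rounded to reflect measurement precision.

1.172 × 10^4 J

energy delivered = 912.1 W × 12.846 s = 11716.8366 J.
912.1 has 4 significant figures; 12.846 has 5.
Division/multiplication keeps the fewest: 4 significant figures.
Rounded: 1.172 × 10^4 J.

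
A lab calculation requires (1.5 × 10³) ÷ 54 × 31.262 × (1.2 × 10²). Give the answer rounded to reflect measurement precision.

1.0 × 10⁵

(1.5 × 10³) ÷ 54 × 31.262 × (1.2 × 10²) = 104206.666667…
Multiplication/division keeps the fewest significant figures: 1.5 × 10³ → 2 s.f., 54 → 2 s.f., 31.262 → 5 s.f., 1.2 × 10² → 2 s.f.; limit is 2.
Rounded to 2 significant figures: 1.0 × 10⁵.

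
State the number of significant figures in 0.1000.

4

0.1000: leading zeros are not significant; trailing zeros after a decimal point are significant.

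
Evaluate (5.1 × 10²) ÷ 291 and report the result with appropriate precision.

(5.1 × 10²) ÷ 291 = 1.75257731959…
Multiplication/division keeps the fewest significant figures: 5.1 × 10² → 2 s.f., 291 → 3 s.f.; limit is 2.
Rounded to 2 significant figures: 1.8.

1.8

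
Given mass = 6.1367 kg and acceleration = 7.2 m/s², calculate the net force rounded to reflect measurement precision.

net force = 6.1367 kg × 7.2 m/s² = 44.18424 N.
6.1367 has 5 significant figures; 7.2 has 2.
Division/multiplication keeps the fewest: 2 significant figures.
Rounded: 44 N.

44 N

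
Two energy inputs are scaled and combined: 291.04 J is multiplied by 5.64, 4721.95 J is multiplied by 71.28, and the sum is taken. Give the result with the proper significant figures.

3.382 × 10⁵ J

291.04 × 5.64 = 1641.4656 → 1.64 × 10³ J (3 s.f., last digit at the 10^1 place).
4721.95 × 71.28 = 336580.596 → 3.366 × 10⁵ J (4 s.f., last digit at the 10^2 place).
Sum: 338222.0616 J; keep the coarser place, 10^2.
Result: 3.382 × 10⁵ J.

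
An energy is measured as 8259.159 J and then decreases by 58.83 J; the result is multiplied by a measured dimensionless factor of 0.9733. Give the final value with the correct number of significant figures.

8259.159 J − 58.83 J = 8200.329 J; the difference is limited to 2 decimal places (6 s.f.).
Carrying full precision, 8200.329 × 0.9733 = 7981.3802157 J; 0.9733 has 4 s.f., so the result keeps min(6, 4) = 4 s.f.
Rounded to 4 significant figures: 7.981 × 10³ J.

7.981 × 10³ J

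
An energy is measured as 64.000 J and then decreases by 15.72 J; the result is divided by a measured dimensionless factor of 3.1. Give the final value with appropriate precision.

16 J

64.000 J − 15.72 J = 48.280 J; the difference is limited to 2 decimal places (4 s.f.).
Carrying full precision, 48.280 ÷ 3.1 = 15.5741935484… J; 3.1 has 2 s.f., so the result keeps min(4, 2) = 2 s.f.
Rounded to 2 significant figures: 16 J.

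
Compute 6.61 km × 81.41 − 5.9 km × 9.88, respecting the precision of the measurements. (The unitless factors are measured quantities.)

480. km

6.61 × 81.41 = 538.1201 → 538 km (3 s.f., last digit at the 10^0 place).
5.9 × 9.88 = 58.292 → 58 km (2 s.f., last digit at the 10^0 place).
Difference: 479.8281 km; keep the coarser place, 10^0.
Result: 480. km.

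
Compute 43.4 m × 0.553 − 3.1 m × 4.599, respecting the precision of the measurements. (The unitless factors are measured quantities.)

1.0 × 10^1 m

43.4 × 0.553 = 24.0002 → 24.0 m (3 s.f., last digit at the 10^-1 place).
3.1 × 4.599 = 14.2569 → 14 m (2 s.f., last digit at the 10^0 place).
Difference: 9.7433 m; keep the coarser place, 10^0.
Result: 1.0 × 10^1 m.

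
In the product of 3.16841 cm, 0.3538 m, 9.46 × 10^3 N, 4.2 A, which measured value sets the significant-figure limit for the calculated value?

4.2 A

3.16841 cm → 6 s.f.; 0.3538 m → 4 s.f.; 9.46 × 10^3 N → 3 s.f.; 4.2 A → 2 s.f.
The fewest is 2 significant figures, from 4.2 A.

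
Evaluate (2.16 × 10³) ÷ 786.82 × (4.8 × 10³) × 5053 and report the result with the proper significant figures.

6.7 × 10⁷

(2.16 × 10³) ÷ 786.82 × (4.8 × 10³) × 5053 = 66583848.9108…
Multiplication/division keeps the fewest significant figures: 2.16 × 10³ → 3 s.f., 786.82 → 5 s.f., 4.8 × 10³ → 2 s.f., 5053 → 4 s.f.; limit is 2.
Rounded to 2 significant figures: 6.7 × 10⁷.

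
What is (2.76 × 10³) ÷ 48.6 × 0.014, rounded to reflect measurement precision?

0.80

(2.76 × 10³) ÷ 48.6 × 0.014 = 0.795061728395…
Multiplication/division keeps the fewest significant figures: 2.76 × 10³ → 3 s.f., 48.6 → 3 s.f., 0.014 → 2 s.f.; limit is 2.
Rounded to 2 significant figures: 0.80.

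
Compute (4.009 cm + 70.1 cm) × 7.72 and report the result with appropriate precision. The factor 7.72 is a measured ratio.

4.009 cm + 70.1 cm = 74.109 cm; the sum is limited to 1 decimal place (3 s.f.).
Carrying full precision, 74.109 × 7.72 = 572.12148 cm; 7.72 has 3 s.f., so the result keeps min(3, 3) = 3 s.f.
Rounded to 3 significant figures: 572 cm.

572 cm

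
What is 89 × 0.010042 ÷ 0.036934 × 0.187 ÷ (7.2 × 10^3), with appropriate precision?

89 × 0.010042 ÷ 0.036934 × 0.187 ÷ (7.2 × 10^3) = 0.000628482210008…
Multiplication/division keeps the fewest significant figures: 89 → 2 s.f., 0.010042 → 5 s.f., 0.036934 → 5 s.f., 0.187 → 3 s.f., 7.2 × 10^3 → 2 s.f.; limit is 2.
Rounded to 2 significant figures: 6.3 × 10^-4.

6.3 × 10^-4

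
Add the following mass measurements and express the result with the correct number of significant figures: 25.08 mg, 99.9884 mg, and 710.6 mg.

25.08 mg + 99.9884 mg + 710.6 mg = 835.6684 mg.
Addition/subtraction keeps the fewest decimal places: 25.08 → 2 decimal places, 99.9884 → 4 decimal places, 710.6 → 1 decimal place; limit is 1.
Rounded to 1 decimal place: 835.7 mg.

835.7 mg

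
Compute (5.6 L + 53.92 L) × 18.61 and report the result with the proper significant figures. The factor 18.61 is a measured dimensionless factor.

5.6 L + 53.92 L = 59.52 L; the sum is limited to 1 decimal place (3 s.f.).
Carrying full precision, 59.52 × 18.61 = 1107.6672 L; 18.61 has 4 s.f., so the result keeps min(3, 4) = 3 s.f.
Rounded to 3 significant figures: 1.11 × 10³ L.

1.11 × 10³ L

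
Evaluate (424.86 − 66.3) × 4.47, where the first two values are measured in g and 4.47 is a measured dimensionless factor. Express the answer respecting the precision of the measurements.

424.86 g − 66.3 g = 358.56 g; the difference is limited to 1 decimal place (4 s.f.).
Carrying full precision, 358.56 × 4.47 = 1602.7632 g; 4.47 has 3 s.f., so the result keeps min(4, 3) = 3 s.f.
Rounded to 3 significant figures: 1.60 × 10^3 g.

1.60 × 10^3 g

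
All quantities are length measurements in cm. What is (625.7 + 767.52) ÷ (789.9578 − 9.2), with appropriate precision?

1.784

625.7 + 767.52 = 1393.22, limited to 1 d.p. → 5 s.f.; 789.9578 − 9.2 = 780.7578, limited to 1 d.p. → 4 s.f.
Carrying full precision, 1393.22 ÷ 780.7578 = 1.78444582942…; keep min(5, 4) = 4 s.f.
Rounded to 4 significant figures: 1.784.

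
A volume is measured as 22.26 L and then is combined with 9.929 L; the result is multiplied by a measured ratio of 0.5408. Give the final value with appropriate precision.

22.26 L + 9.929 L = 32.189 L; the sum is limited to 2 decimal places (4 s.f.).
Carrying full precision, 32.189 × 0.5408 = 17.4078112 L; 0.5408 has 4 s.f., so the result keeps min(4, 4) = 4 s.f.
Rounded to 4 significant figures: 17.41 L.

17.41 L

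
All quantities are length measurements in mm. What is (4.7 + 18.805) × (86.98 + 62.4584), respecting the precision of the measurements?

3.51 × 10³ mm²

4.7 + 18.805 = 23.505, limited to 1 d.p. → 3 s.f.; 86.98 + 62.4584 = 149.4384, limited to 2 d.p. → 5 s.f.
Carrying full precision, 23.505 × 149.4384 = 3512.549592; keep min(3, 5) = 3 s.f.
Rounded to 3 significant figures: 3.51 × 10³ mm².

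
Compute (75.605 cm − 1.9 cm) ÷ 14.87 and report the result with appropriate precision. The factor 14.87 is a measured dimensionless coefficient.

75.605 cm − 1.9 cm = 73.705 cm; the difference is limited to 1 decimal place (3 s.f.).
Carrying full precision, 73.705 ÷ 14.87 = 4.95662407532… cm; 14.87 has 4 s.f., so the result keeps min(3, 4) = 3 s.f.
Rounded to 3 significant figures: 4.96 cm.

4.96 cm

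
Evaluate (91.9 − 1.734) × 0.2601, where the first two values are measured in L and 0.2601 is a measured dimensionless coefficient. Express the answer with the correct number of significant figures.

23.5 L

91.9 L − 1.734 L = 90.166 L; the difference is limited to 1 decimal place (3 s.f.).
Carrying full precision, 90.166 × 0.2601 = 23.4521766 L; 0.2601 has 4 s.f., so the result keeps min(3, 4) = 3 s.f.
Rounded to 3 significant figures: 23.5 L.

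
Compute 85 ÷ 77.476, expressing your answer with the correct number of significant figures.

85 ÷ 77.476 = 1.09711394496…
Multiplication/division keeps the fewest significant figures: 85 → 2 s.f., 77.476 → 5 s.f.; limit is 2.
Rounded to 2 significant figures: 1.1.

1.1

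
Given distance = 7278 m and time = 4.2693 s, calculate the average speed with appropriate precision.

1705 m/s

average speed = 7278 m ÷ 4.2693 s = 1704.7291125… m/s.
7278 has 4 significant figures; 4.2693 has 5.
Division/multiplication keeps the fewest: 4 significant figures.
Rounded: 1705 m/s.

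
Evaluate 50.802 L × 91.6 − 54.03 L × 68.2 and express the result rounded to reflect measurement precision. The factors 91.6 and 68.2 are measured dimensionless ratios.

50.802 × 91.6 = 4653.4632 → 4.65 × 10^3 L (3 s.f., last digit at the 10^1 place).
54.03 × 68.2 = 3684.846 → 3.68 × 10^3 L (3 s.f., last digit at the 10^1 place).
Difference: 968.6172 L; keep the coarser place, 10^1.
Result: 9.7 × 10^2 L.

9.7 × 10^2 L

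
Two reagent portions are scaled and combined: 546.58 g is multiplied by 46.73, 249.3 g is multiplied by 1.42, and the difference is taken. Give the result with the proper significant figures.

2.519 × 10⁴ g

546.58 × 46.73 = 25541.6834 → 2.554 × 10⁴ g (4 s.f., last digit at the 10^1 place).
249.3 × 1.42 = 354.006 → 354 g (3 s.f., last digit at the 10^0 place).
Difference: 25187.6774 g; keep the coarser place, 10^1.
Result: 2.519 × 10⁴ g.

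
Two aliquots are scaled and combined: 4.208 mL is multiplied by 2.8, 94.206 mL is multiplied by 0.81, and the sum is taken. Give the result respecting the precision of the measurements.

4.208 × 2.8 = 11.7824 → 12 mL (2 s.f., last digit at the 10^0 place).
94.206 × 0.81 = 76.30686 → 76 mL (2 s.f., last digit at the 10^0 place).
Sum: 88.08926 mL; keep the coarser place, 10^0.
Result: 88 mL.

88 mL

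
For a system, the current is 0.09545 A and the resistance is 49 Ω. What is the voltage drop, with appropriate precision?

4.7 V

voltage drop = 0.09545 A × 49 Ω = 4.67705 V.
0.09545 has 4 significant figures; 49 has 2.
Division/multiplication keeps the fewest: 2 significant figures.
Rounded: 4.7 V.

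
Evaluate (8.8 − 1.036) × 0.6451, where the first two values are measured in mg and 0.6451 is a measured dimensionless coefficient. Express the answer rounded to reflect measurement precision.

5.0 mg

8.8 mg − 1.036 mg = 7.764 mg; the difference is limited to 1 decimal place (2 s.f.).
Carrying full precision, 7.764 × 0.6451 = 5.0085564 mg; 0.6451 has 4 s.f., so the result keeps min(2, 4) = 2 s.f.
Rounded to 2 significant figures: 5.0 mg.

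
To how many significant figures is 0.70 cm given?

0.70: leading zeros are not significant; trailing zeros after a decimal point are significant.

2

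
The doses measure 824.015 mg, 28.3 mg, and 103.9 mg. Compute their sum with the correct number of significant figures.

956.2 mg

824.015 mg + 28.3 mg + 103.9 mg = 956.215 mg.
Addition/subtraction keeps the fewest decimal places: 824.015 → 3 decimal places, 28.3 → 1 decimal place, 103.9 → 1 decimal place; limit is 1.
Rounded to 1 decimal place: 956.2 mg.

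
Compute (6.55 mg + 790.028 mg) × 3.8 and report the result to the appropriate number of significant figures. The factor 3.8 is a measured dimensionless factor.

6.55 mg + 790.028 mg = 796.578 mg; the sum is limited to 2 decimal places (5 s.f.).
Carrying full precision, 796.578 × 3.8 = 3026.9964 mg; 3.8 has 2 s.f., so the result keeps min(5, 2) = 2 s.f.
Rounded to 2 significant figures: 3.0 × 10³ mg.

3.0 × 10³ mg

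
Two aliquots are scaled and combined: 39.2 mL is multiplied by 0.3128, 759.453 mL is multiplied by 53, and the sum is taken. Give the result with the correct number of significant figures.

4.0 × 10^4 mL

39.2 × 0.3128 = 12.26176 → 12.3 mL (3 s.f., last digit at the 10^-1 place).
759.453 × 53 = 40251.009 → 4.0 × 10^4 mL (2 s.f., last digit at the 10^3 place).
Sum: 40263.27076 mL; keep the coarser place, 10^3.
Result: 4.0 × 10^4 mL.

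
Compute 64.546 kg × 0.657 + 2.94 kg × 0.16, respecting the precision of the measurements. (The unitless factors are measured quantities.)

64.546 × 0.657 = 42.406722 → 42.4 kg (3 s.f., last digit at the 10^-1 place).
2.94 × 0.16 = 0.4704 → 0.47 kg (2 s.f., last digit at the 10^-2 place).
Sum: 42.877122 kg; keep the coarser place, 10^-1.
Result: 42.9 kg.

42.9 kg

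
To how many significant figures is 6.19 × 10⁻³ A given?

6.19 × 10⁻³: in scientific notation every digit of the coefficient is significant.

3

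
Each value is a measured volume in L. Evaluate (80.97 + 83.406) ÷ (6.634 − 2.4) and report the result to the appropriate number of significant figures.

80.97 + 83.406 = 164.376, limited to 2 d.p. → 5 s.f.; 6.634 − 2.4 = 4.234, limited to 1 d.p. → 2 s.f.
Carrying full precision, 164.376 ÷ 4.234 = 38.8228625413…; keep min(5, 2) = 2 s.f.
Rounded to 2 significant figures: 39.

39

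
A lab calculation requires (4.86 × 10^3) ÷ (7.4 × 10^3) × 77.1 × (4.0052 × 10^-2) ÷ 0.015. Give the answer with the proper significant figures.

1.4 × 10^2

(4.86 × 10^3) ÷ (7.4 × 10^3) × 77.1 × (4.0052 × 10^-2) ÷ 0.015 = 135.204727135…
Multiplication/division keeps the fewest significant figures: 4.86 × 10^3 → 3 s.f., 7.4 × 10^3 → 2 s.f., 77.1 → 3 s.f., 4.0052 × 10^-2 → 5 s.f., 0.015 → 2 s.f.; limit is 2.
Rounded to 2 significant figures: 1.4 × 10^2.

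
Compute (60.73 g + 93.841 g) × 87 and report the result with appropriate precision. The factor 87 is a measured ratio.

60.73 g + 93.841 g = 154.571 g; the sum is limited to 2 decimal places (5 s.f.).
Carrying full precision, 154.571 × 87 = 13447.677 g; 87 has 2 s.f., so the result keeps min(5, 2) = 2 s.f.
Rounded to 2 significant figures: 1.3 × 10⁴ g.

1.3 × 10⁴ g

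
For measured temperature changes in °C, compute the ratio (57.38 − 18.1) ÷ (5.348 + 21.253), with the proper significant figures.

1.48

57.38 − 18.1 = 39.28, limited to 1 d.p. → 3 s.f.; 5.348 + 21.253 = 26.601, limited to 3 d.p. → 5 s.f.
Carrying full precision, 39.28 ÷ 26.601 = 1.47663621668…; keep min(3, 5) = 3 s.f.
Rounded to 3 significant figures: 1.48.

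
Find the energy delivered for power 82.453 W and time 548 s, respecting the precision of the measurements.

4.52 × 10^4 J

energy delivered = 82.453 W × 548 s = 45184.244 J.
82.453 has 5 significant figures; 548 has 3.
Division/multiplication keeps the fewest: 3 significant figures.
Rounded: 4.52 × 10^4 J.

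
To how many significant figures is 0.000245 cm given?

0.000245: leading zeros are not significant.

3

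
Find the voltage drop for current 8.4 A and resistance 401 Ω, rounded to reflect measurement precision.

voltage drop = 8.4 A × 401 Ω = 3368.4 V.
8.4 has 2 significant figures; 401 has 3.
Division/multiplication keeps the fewest: 2 significant figures.
Rounded: 3.4 × 10^3 V.

3.4 × 10^3 V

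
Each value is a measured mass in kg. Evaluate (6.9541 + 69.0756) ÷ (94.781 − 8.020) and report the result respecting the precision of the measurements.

0.87631

6.9541 + 69.0756 = 76.0297, limited to 4 d.p. → 6 s.f.; 94.781 − 8.020 = 86.761, limited to 3 d.p. → 5 s.f.
Carrying full precision, 76.0297 ÷ 86.761 = 0.876311937391…; keep min(6, 5) = 5 s.f.
Rounded to 5 significant figures: 0.87631.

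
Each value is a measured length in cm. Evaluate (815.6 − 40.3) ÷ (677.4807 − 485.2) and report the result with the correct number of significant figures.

815.6 − 40.3 = 775.3, limited to 1 d.p. → 4 s.f.; 677.4807 − 485.2 = 192.2807, limited to 1 d.p. → 4 s.f.
Carrying full precision, 775.3 ÷ 192.2807 = 4.0321259492…; keep min(4, 4) = 4 s.f.
Rounded to 4 significant figures: 4.032.

4.032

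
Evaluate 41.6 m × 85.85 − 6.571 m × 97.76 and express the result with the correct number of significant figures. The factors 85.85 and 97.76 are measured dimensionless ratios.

2.93 × 10³ m

41.6 × 85.85 = 3571.36 → 3.57 × 10³ m (3 s.f., last digit at the 10^1 place).
6.571 × 97.76 = 642.38096 → 642.4 m (4 s.f., last digit at the 10^-1 place).
Difference: 2928.97904 m; keep the coarser place, 10^1.
Result: 2.93 × 10³ m.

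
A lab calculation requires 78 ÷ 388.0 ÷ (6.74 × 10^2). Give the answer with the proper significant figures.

3.0 × 10^-4

78 ÷ 388.0 ÷ (6.74 × 10^2) = 0.000298265471565…
Multiplication/division keeps the fewest significant figures: 78 → 2 s.f., 388.0 → 4 s.f., 6.74 × 10^2 → 3 s.f.; limit is 2.
Rounded to 2 significant figures: 3.0 × 10^-4.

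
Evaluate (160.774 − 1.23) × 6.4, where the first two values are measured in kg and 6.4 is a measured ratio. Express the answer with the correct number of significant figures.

160.774 kg − 1.23 kg = 159.544 kg; the difference is limited to 2 decimal places (5 s.f.).
Carrying full precision, 159.544 × 6.4 = 1021.0816 kg; 6.4 has 2 s.f., so the result keeps min(5, 2) = 2 s.f.
Rounded to 2 significant figures: 1.0 × 10³ kg.

1.0 × 10³ kg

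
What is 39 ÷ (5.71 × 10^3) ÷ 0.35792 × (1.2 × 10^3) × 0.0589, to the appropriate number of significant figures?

39 ÷ (5.71 × 10^3) ÷ 0.35792 × (1.2 × 10^3) × 0.0589 = 1.34877364997…
Multiplication/division keeps the fewest significant figures: 39 → 2 s.f., 5.71 × 10^3 → 3 s.f., 0.35792 → 5 s.f., 1.2 × 10^3 → 2 s.f., 0.0589 → 3 s.f.; limit is 2.
Rounded to 2 significant figures: 1.3.

1.3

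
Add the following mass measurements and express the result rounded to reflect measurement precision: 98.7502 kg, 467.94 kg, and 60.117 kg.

6.2681 × 10² kg

98.7502 kg + 467.94 kg + 60.117 kg = 626.8072 kg.
Addition/subtraction keeps the fewest decimal places: 98.7502 → 4 decimal places, 467.94 → 2 decimal places, 60.117 → 3 decimal places; limit is 2.
Rounded to 2 decimal places: 6.2681 × 10² kg.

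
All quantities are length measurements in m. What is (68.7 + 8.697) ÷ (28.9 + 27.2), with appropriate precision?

1.38

68.7 + 8.697 = 77.397, limited to 1 d.p. → 3 s.f.; 28.9 + 27.2 = 56.1, limited to 1 d.p. → 3 s.f.
Carrying full precision, 77.397 ÷ 56.1 = 1.37962566845…; keep min(3, 3) = 3 s.f.
Rounded to 3 significant figures: 1.38.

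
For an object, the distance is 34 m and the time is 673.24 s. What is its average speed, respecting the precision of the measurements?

0.051 m/s

average speed = 34 m ÷ 673.24 s = 0.0505020497891… m/s.
34 has 2 significant figures; 673.24 has 5.
Division/multiplication keeps the fewest: 2 significant figures.
Rounded: 0.051 m/s.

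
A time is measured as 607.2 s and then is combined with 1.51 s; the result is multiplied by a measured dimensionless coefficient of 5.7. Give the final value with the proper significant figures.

3.5 × 10^3 s

607.2 s + 1.51 s = 608.71 s; the sum is limited to 1 decimal place (4 s.f.).
Carrying full precision, 608.71 × 5.7 = 3469.647 s; 5.7 has 2 s.f., so the result keeps min(4, 2) = 2 s.f.
Rounded to 2 significant figures: 3.5 × 10^3 s.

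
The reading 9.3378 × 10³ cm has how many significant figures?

9.3378 × 10³: in scientific notation every digit of the coefficient is significant.

5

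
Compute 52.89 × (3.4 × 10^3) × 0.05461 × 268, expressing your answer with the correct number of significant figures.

2.6 × 10^6

52.89 × (3.4 × 10^3) × 0.05461 × 268 = 2631839.82648
Multiplication/division keeps the fewest significant figures: 52.89 → 4 s.f., 3.4 × 10^3 → 2 s.f., 0.05461 → 4 s.f., 268 → 3 s.f.; limit is 2.
Rounded to 2 significant figures: 2.6 × 10^6.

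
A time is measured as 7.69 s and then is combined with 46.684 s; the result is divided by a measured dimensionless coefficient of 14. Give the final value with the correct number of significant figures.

3.9 s

7.69 s + 46.684 s = 54.374 s; the sum is limited to 2 decimal places (4 s.f.).
Carrying full precision, 54.374 ÷ 14 = 3.88385714286… s; 14 has 2 s.f., so the result keeps min(4, 2) = 2 s.f.
Rounded to 2 significant figures: 3.9 s.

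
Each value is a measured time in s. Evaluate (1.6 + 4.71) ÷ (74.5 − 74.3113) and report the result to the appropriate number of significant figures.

3 × 10¹

1.6 + 4.71 = 6.31, limited to 1 d.p. → 2 s.f.; 74.5 − 74.3113 = 0.1887, limited to 1 d.p. → 1 s.f.
Carrying full precision, 6.31 ÷ 0.1887 = 33.4393216746…; keep min(2, 1) = 1 s.f.
Rounded to 1 significant figure: 3 × 10¹.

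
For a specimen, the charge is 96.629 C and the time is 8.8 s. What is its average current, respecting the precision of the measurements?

average current = 96.629 C ÷ 8.8 s = 10.9805681818… A.
96.629 has 5 significant figures; 8.8 has 2.
Division/multiplication keeps the fewest: 2 significant figures.
Rounded: 11 A.

11 A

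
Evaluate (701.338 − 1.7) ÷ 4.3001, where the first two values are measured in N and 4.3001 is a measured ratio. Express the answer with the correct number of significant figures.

1.627 × 10² N

701.338 N − 1.7 N = 699.638 N; the difference is limited to 1 decimal place (4 s.f.).
Carrying full precision, 699.638 ÷ 4.3001 = 162.702727844… N; 4.3001 has 5 s.f., so the result keeps min(4, 5) = 4 s.f.
Rounded to 4 significant figures: 1.627 × 10² N.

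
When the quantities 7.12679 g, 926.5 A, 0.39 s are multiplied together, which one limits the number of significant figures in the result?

0.39 s

7.12679 g → 6 s.f.; 926.5 A → 4 s.f.; 0.39 s → 2 s.f.
The fewest is 2 significant figures, from 0.39 s.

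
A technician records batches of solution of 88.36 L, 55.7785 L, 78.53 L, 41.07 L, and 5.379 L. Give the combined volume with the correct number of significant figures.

88.36 L + 55.7785 L + 78.53 L + 41.07 L + 5.379 L = 269.1175 L.
Addition/subtraction keeps the fewest decimal places: 88.36 → 2 decimal places, 55.7785 → 4 decimal places, 78.53 → 2 decimal places, 41.07 → 2 decimal places, 5.379 → 3 decimal places; limit is 2.
Rounded to 2 decimal places: 269.12 L.

269.12 L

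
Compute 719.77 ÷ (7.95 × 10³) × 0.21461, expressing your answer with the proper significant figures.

0.0194

719.77 ÷ (7.95 × 10³) × 0.21461 = 0.0194301685157…
Multiplication/division keeps the fewest significant figures: 719.77 → 5 s.f., 7.95 × 10³ → 3 s.f., 0.21461 → 5 s.f.; limit is 3.
Rounded to 3 significant figures: 0.0194.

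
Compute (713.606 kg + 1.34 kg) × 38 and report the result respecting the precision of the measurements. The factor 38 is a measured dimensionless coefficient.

2.7 × 10⁴ kg

713.606 kg + 1.34 kg = 714.946 kg; the sum is limited to 2 decimal places (5 s.f.).
Carrying full precision, 714.946 × 38 = 27167.948 kg; 38 has 2 s.f., so the result keeps min(5, 2) = 2 s.f.
Rounded to 2 significant figures: 2.7 × 10⁴ kg.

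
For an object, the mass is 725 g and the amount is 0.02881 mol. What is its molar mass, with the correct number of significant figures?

2.52 × 10^4 g/mol

molar mass = 725 g ÷ 0.02881 mol = 25164.8733079… g/mol.
725 has 3 significant figures; 0.02881 has 4.
Division/multiplication keeps the fewest: 3 significant figures.
Rounded: 2.52 × 10^4 g/mol.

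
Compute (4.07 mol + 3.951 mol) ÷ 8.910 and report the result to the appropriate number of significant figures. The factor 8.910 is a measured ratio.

0.900 mol

4.07 mol + 3.951 mol = 8.021 mol; the sum is limited to 2 decimal places (3 s.f.).
Carrying full precision, 8.021 ÷ 8.910 = 0.900224466891… mol; 8.910 has 4 s.f., so the result keeps min(3, 4) = 3 s.f.
Rounded to 3 significant figures: 0.900 mol.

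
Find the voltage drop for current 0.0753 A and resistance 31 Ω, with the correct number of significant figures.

voltage drop = 0.0753 A × 31 Ω = 2.3343 V.
0.0753 has 3 significant figures; 31 has 2.
Division/multiplication keeps the fewest: 2 significant figures.
Rounded: 2.3 V.

2.3 V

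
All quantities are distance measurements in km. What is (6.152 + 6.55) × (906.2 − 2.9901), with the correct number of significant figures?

6.152 + 6.55 = 12.702, limited to 2 d.p. → 4 s.f.; 906.2 − 2.9901 = 903.2099, limited to 1 d.p. → 4 s.f.
Carrying full precision, 12.702 × 903.2099 = 11472.5721498; keep min(4, 4) = 4 s.f.
Rounded to 4 significant figures: 1.147 × 10^4 km².

1.147 × 10^4 km²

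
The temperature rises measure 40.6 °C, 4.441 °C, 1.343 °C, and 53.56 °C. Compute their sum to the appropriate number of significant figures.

99.9 °C

40.6 °C + 4.441 °C + 1.343 °C + 53.56 °C = 99.944 °C.
Addition/subtraction keeps the fewest decimal places: 40.6 → 1 decimal place, 4.441 → 3 decimal places, 1.343 → 3 decimal places, 53.56 → 2 decimal places; limit is 1.
Rounded to 1 decimal place: 99.9 °C.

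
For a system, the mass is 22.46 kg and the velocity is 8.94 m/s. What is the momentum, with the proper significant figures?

201 kg·m/s

momentum = 22.46 kg × 8.94 m/s = 200.7924 kg·m/s.
22.46 has 4 significant figures; 8.94 has 3.
Division/multiplication keeps the fewest: 3 significant figures.
Rounded: 201 kg·m/s.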